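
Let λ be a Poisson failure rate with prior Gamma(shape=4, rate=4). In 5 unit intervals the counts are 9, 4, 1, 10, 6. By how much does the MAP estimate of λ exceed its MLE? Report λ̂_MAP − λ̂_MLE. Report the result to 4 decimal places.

MAP − MLE = -2.3333

Σxᵢ = 30. Posterior is Gamma(34, 9); MAP = (34−1)/9 = 33/9 ≈ 3.66667.
MLE = x̄ = 30/5 ≈ 6.00000.
Difference = 33/9 − 30/5 = -7/3 ≈ -2.3333.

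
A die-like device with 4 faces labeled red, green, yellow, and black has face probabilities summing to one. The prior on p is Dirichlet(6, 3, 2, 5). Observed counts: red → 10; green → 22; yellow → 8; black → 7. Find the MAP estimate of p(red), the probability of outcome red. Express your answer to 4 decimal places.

The posterior is Dirichlet(αᵢ + nᵢ) = Dirichlet(16, 25, 10, 12).
For a Dirichlet(a₁,…,a_K) with all aᵢ > 1, the mode has j-th component (aⱼ − 1)/(Σaᵢ − K).
Here Σaᵢ = 63 and K = 4, so p(red) = (16 − 1)/(63 − 4) = 15/59 ≈ 0.2542.

MAP estimate of p(red) = 0.2542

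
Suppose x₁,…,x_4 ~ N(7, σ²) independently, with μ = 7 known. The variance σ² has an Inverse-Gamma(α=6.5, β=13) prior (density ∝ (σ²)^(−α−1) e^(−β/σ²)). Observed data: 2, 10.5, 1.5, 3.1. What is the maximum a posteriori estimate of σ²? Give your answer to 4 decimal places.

σ̂²_MAP = 5.7216

Sum of squared deviations about the known mean: SS = (2−7)² + (10.5−7)² + (1.5−7)² + (3.1−7)² = 82.71.
The Normal likelihood contributes (σ²)^(−n/2) exp(−SS/(2σ²)), so the posterior is Inverse-Gamma(α + n/2, β + SS/2) = Inverse-Gamma(8.5, 54.355).
The mode of Inverse-Gamma(a, b) is b/(a+1) = 54.355/9.5 ≈ 5.7216.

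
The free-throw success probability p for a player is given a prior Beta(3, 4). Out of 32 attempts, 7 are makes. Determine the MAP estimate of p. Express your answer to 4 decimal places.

Prior: Beta(3, 4).
Data: 7 successes in 32 trials. The binomial likelihood contributes p^7(1−p)^25, so the posterior is Beta(3+7, 4+25) = Beta(10, 29).
For Beta(a, b) with a, b > 1 the mode is (a−1)/(a+b−2) = 9/37 ≈ 0.2432.

p̂_MAP = 0.2432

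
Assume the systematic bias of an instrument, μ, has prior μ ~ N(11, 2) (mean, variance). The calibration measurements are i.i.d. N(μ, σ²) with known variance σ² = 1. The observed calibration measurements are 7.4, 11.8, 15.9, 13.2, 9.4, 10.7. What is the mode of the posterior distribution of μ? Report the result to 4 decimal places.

μ̂_MAP = 11.3692

n = 6; x̄ = (7.4 + 11.8 + 15.9 + 13.2 + 9.4 + 10.7)/6 = 68.4/6 = 11.4.
For a Normal prior and Normal likelihood with known variance, the posterior is Normal; its mode equals its mean, the precision-weighted average.
Prior precision 1/σ₀² = 1/2 = 0.5; data precision n/σ² = 6/1 = 6.
μ̂ = (0.5·11 + 6·11.4) / (0.5 + 6) = 73.9/6.5 = 739/65 ≈ 11.3692.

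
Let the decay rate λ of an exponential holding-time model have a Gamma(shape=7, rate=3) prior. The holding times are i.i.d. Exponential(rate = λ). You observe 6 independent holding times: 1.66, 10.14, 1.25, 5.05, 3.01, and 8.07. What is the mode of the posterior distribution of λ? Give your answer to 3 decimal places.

λ̂_MAP = 0.373

The Exponential(rate=λ) likelihood is ∝ λ^n e^(−λΣtᵢ). Here n = 6 and Σtᵢ = 1.66 + 10.14 + 1.25 + 5.05 + 3.01 + 8.07 = 29.18.
Posterior ∝ λ^6e^(−3λ) · λ^6e^(−29.18λ) = λ^12e^(−32.18λ), i.e. Gamma(13, 32.18).
Mode = (a−1)/b = 12/32.18 ≈ 0.373.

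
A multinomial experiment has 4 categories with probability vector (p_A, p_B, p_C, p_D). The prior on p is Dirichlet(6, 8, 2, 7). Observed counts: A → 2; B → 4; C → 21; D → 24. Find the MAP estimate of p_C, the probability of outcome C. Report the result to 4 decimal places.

The posterior is Dirichlet(αᵢ + nᵢ) = Dirichlet(8, 12, 23, 31).
For a Dirichlet(a₁,…,a_K) with all aᵢ > 1, the mode has j-th component (aⱼ − 1)/(Σaᵢ − K).
Here Σaᵢ = 74 and K = 4, so p_C = (23 − 1)/(74 − 4) = 22/70 ≈ 0.3143.

MAP estimate of p_C = 0.3143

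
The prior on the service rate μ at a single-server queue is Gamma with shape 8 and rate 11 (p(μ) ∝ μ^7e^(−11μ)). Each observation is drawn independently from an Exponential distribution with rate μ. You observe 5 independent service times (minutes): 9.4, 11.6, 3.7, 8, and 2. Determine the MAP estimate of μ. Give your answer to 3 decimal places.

The Exponential(rate=μ) likelihood is ∝ μ^n e^(−μΣtᵢ). Here n = 5 and Σtᵢ = 9.4 + 11.6 + 3.7 + 8 + 2 = 34.7.
Posterior ∝ μ^7e^(−11μ) · μ^5e^(−34.7μ) = μ^12e^(−45.7μ), i.e. Gamma(13, 45.7).
Mode = (a−1)/b = 12/45.7 ≈ 0.263.

μ̂_MAP = 0.263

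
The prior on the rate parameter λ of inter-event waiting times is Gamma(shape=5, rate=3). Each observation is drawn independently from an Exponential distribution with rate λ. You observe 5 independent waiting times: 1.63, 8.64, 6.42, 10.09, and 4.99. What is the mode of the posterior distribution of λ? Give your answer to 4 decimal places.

λ̂_MAP = 0.2588

The Exponential(rate=λ) likelihood is ∝ λ^n e^(−λΣtᵢ). Here n = 5 and Σtᵢ = 1.63 + 8.64 + 6.42 + 10.09 + 4.99 = 31.77.
Posterior ∝ λ^4e^(−3λ) · λ^5e^(−31.77λ) = λ^9e^(−34.77λ), i.e. Gamma(10, 34.77).
Mode = (a−1)/b = 9/34.77 ≈ 0.2588.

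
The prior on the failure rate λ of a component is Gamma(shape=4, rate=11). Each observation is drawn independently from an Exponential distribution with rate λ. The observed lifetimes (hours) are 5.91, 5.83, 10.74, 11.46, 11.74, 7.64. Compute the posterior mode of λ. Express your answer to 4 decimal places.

λ̂_MAP = 0.1399

The Exponential(rate=λ) likelihood is ∝ λ^n e^(−λΣtᵢ). Here n = 6 and Σtᵢ = 5.91 + 5.83 + 10.74 + 11.46 + 11.74 + 7.64 = 53.32.
Posterior ∝ λ^3e^(−11λ) · λ^6e^(−53.32λ) = λ^9e^(−64.32λ), i.e. Gamma(10, 64.32).
Mode = (a−1)/b = 9/64.32 ≈ 0.1399.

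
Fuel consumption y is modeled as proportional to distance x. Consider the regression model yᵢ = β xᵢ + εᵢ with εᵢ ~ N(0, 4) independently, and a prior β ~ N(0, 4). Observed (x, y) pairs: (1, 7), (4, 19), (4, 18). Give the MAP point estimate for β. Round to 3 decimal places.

log p(β | y) = −Σ(yᵢ − βxᵢ)²/(2·4) − β²/(2·4) + const.
Setting the derivative to zero: Σxᵢ(yᵢ − βxᵢ)/4 − β/4 = 0, so β = Σxᵢyᵢ / (Σxᵢ² + σ²/τ²).
Σxᵢyᵢ = 1·7 + 4·19 + 4·18 = 155; Σxᵢ² = 33; σ²/τ² = 1.
β̂_MAP = 155 / (33 + 1) = 155/34 ≈ 4.559.

β̂_MAP = 4.559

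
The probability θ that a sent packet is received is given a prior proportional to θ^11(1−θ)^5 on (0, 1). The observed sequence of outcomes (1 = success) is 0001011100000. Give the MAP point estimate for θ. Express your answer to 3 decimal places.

The prior density ∝ θ^11(1−θ)^5 is the kernel of Beta(12, 6).
Data: 4 successes in 13 trials (from the sequence). The binomial likelihood contributes θ^4(1−θ)^9, so the posterior is Beta(12+4, 6+9) = Beta(16, 15).
For Beta(a, b) with a, b > 1 the mode is (a−1)/(a+b−2) = 15/29 ≈ 0.517.

θ̂_MAP = 0.517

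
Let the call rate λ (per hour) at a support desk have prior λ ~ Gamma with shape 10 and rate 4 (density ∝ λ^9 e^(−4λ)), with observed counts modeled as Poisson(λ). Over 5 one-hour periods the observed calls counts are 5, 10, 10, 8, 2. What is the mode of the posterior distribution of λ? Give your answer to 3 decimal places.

Σxᵢ = 5+10+10+8+2 = 35, with n = 5.
Posterior ∝ λ^9e^(−4λ) · λ^35e^(−5λ) = λ^44e^(−9λ), i.e. Gamma(shape=45, rate=9).
The mode of a Gamma(a, b) with a ≥ 1 (shape–rate) is (a−1)/b = 44/9 ≈ 4.889.

λ̂_MAP = 4.889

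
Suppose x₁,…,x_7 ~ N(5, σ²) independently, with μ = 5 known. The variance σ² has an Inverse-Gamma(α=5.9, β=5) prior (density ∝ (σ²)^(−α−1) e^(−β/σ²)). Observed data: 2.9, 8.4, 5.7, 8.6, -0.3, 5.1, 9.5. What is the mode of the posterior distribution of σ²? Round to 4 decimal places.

σ̂²_MAP = 4.2197

Sum of squared deviations about the known mean: SS = (2.9−5)² + (8.4−5)² + (5.7−5)² + (8.6−5)² + (-0.3−5)² + (5.1−5)² + (9.5−5)² = 77.77.
The Normal likelihood contributes (σ²)^(−n/2) exp(−SS/(2σ²)), so the posterior is Inverse-Gamma(α + n/2, β + SS/2) = Inverse-Gamma(9.4, 43.885).
The mode of Inverse-Gamma(a, b) is b/(a+1) = 43.885/10.4 ≈ 4.2197.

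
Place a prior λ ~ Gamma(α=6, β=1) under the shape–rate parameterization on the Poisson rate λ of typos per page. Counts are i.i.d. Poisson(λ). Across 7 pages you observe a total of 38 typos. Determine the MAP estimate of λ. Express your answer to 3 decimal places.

λ̂_MAP = 5.375

Σxᵢ = 38, n = 7.
Posterior ∝ λ^5e^(−1λ) · λ^38e^(−7λ) = λ^43e^(−8λ), i.e. Gamma(shape=44, rate=8).
The mode of a Gamma(a, b) with a ≥ 1 (shape–rate) is (a−1)/b = 43/8 ≈ 5.375.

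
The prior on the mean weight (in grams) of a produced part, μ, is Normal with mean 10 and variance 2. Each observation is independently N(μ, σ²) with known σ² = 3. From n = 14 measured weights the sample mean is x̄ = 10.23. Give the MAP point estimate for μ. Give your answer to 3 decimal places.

μ̂_MAP = 10.208

n = 14, x̄ = 10.23.
For a Normal prior and Normal likelihood with known variance, the posterior is Normal; its mode equals its mean, the precision-weighted average.
Prior precision 1/σ₀² = 1/2 = 0.5; data precision n/σ² = 14/3.
μ̂ = (0.5·10 + (14/3)·10.23) / (0.5 + 14/3) = 52.74/(31/6) = 7911/775 ≈ 10.208.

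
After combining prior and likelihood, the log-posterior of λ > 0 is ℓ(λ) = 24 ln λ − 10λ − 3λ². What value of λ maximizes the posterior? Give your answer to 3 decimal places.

ℓ'(λ) = 24/λ − 10 − 6λ. Setting this to zero and multiplying by λ: 6λ² + 10λ − 24 = 0.
λ = (−10 + √(10² + 4·6·24)) / (2·6) = (−10 + √676) / 12 = (−10 + 26)/12 = 4/3.
ℓ''(λ) = −24/λ² − 6 < 0, confirming a maximum.

λ̂_MAP = 1.333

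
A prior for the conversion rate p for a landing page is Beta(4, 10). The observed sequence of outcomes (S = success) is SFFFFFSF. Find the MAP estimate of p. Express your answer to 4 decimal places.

Prior: Beta(4, 10).
Data: 2 successes in 8 trials (from the sequence). The binomial likelihood contributes p^2(1−p)^6, so the posterior is Beta(4+2, 10+6) = Beta(6, 16).
For Beta(a, b) with a, b > 1 the mode is (a−1)/(a+b−2) = 5/20 ≈ 0.2500.

p̂_MAP = 0.2500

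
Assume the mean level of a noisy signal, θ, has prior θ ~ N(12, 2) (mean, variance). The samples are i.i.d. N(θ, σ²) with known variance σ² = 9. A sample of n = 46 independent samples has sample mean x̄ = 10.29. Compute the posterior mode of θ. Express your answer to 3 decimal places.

θ̂_MAP = 10.442

n = 46, x̄ = 10.29.
For a Normal prior and Normal likelihood with known variance, the posterior is Normal; its mode equals its mean, the precision-weighted average.
Prior precision 1/σ₀² = 1/2 = 0.5; data precision n/σ² = 46/9.
θ̂ = (0.5·12 + (46/9)·10.29) / (0.5 + 46/9) = (8789/150)/(101/18) = 26367/2525 ≈ 10.442.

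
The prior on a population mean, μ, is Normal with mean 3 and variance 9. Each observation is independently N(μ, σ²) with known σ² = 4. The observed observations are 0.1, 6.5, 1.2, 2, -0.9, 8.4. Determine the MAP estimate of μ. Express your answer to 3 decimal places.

μ̂_MAP = 2.891

n = 6; x̄ = (0.1 + 6.5 + 1.2 + 2 + (-0.9) + 8.4)/6 = 17.3/6 = 173/60 ≈ 2.8833.
For a Normal prior and Normal likelihood with known variance, the posterior is Normal; its mode equals its mean, the precision-weighted average.
Prior precision 1/σ₀² = 1/9; data precision n/σ² = 6/4 = 1.5.
μ̂ = ((1/9)·3 + 1.5·(173/60)) / (1/9 + 1.5) = (559/120)/(29/18) = 1677/580 ≈ 2.891.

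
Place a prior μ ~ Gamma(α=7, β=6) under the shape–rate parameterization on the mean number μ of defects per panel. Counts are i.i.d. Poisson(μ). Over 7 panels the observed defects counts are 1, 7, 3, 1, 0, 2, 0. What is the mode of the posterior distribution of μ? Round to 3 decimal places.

μ̂_MAP = 1.538

Σxᵢ = 1+7+3+1+0+2+0 = 14, with n = 7.
Posterior ∝ μ^6e^(−6μ) · μ^14e^(−7μ) = μ^20e^(−13μ), i.e. Gamma(shape=21, rate=13).
The mode of a Gamma(a, b) with a ≥ 1 (shape–rate) is (a−1)/b = 20/13 ≈ 1.538.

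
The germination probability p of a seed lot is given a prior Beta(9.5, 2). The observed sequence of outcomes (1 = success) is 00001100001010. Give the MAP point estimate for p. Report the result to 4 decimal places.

Prior: Beta(9.5, 2).
Data: 4 successes in 14 trials (from the sequence). The binomial likelihood contributes p^4(1−p)^10, so the posterior is Beta(9.5+4, 2+10) = Beta(13.5, 12).
For Beta(a, b) with a, b > 1 the mode is (a−1)/(a+b−2) = 12.5/23.5 ≈ 0.5319.

p̂_MAP = 0.5319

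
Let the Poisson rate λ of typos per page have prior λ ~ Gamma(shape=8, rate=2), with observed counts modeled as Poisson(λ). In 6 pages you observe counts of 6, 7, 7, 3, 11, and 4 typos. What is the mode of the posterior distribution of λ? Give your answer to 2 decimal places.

λ̂_MAP = 5.63

Σxᵢ = 6+7+7+3+11+4 = 38, with n = 6.
Posterior ∝ λ^7e^(−2λ) · λ^38e^(−6λ) = λ^45e^(−8λ), i.e. Gamma(shape=46, rate=8).
The mode of a Gamma(a, b) with a ≥ 1 (shape–rate) is (a−1)/b = 45/8 ≈ 5.63.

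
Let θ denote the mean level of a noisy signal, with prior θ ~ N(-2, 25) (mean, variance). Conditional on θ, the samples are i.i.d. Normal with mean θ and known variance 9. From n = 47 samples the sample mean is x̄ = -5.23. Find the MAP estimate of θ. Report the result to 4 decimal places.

θ̂_MAP = -5.2054

n = 47, x̄ = -5.23.
For a Normal prior and Normal likelihood with known variance, the posterior is Normal; its mode equals its mean, the precision-weighted average.
Prior precision 1/σ₀² = 1/25 = 0.04; data precision n/σ² = 47/9.
θ̂ = (0.04·(-2) + (47/9)·(-5.23)) / (0.04 + 47/9) = (-24653/900)/(1184/225) = -24653/4736 ≈ -5.2054.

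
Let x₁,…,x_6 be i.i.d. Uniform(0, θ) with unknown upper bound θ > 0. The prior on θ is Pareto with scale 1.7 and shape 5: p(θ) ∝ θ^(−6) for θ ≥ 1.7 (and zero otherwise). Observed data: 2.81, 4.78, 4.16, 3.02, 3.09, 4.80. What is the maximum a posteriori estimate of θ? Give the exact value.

θ̂_MAP = 4.80

The Uniform(0, θ) likelihood is θ^(−n) for θ ≥ max(xᵢ), zero otherwise. Here max(xᵢ) = 4.80.
Posterior ∝ θ^(−6) · θ^(−6) = θ^(−12) on θ ≥ max(1.7, 4.80) = 4.80.
This density is strictly decreasing in θ, so the posterior mode lies at the lower boundary of the support.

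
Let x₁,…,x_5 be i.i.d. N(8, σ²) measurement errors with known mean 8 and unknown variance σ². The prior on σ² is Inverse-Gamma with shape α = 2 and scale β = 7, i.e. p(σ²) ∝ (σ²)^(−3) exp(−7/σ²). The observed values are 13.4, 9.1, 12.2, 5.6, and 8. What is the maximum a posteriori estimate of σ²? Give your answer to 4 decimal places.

σ̂²_MAP = 6.1609

Sum of squared deviations about the known mean: SS = (13.4−8)² + (9.1−8)² + (12.2−8)² + (5.6−8)² + (8−8)² = 53.77.
The Normal likelihood contributes (σ²)^(−n/2) exp(−SS/(2σ²)), so the posterior is Inverse-Gamma(α + n/2, β + SS/2) = Inverse-Gamma(4.5, 33.885).
The mode of Inverse-Gamma(a, b) is b/(a+1) = 33.885/5.5 ≈ 6.1609.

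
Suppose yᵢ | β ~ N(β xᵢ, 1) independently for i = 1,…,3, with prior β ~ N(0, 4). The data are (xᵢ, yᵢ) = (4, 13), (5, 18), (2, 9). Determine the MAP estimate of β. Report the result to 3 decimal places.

log p(β | y) = −Σ(yᵢ − βxᵢ)²/(2·1) − β²/(2·4) + const.
Setting the derivative to zero: Σxᵢ(yᵢ − βxᵢ)/1 − β/4 = 0, so β = Σxᵢyᵢ / (Σxᵢ² + σ²/τ²).
Σxᵢyᵢ = 4·13 + 5·18 + 2·9 = 160; Σxᵢ² = 45; σ²/τ² = 0.25.
β̂_MAP = 160 / (45 + 0.25) = 160/45.25 ≈ 3.536.

β̂_MAP = 3.536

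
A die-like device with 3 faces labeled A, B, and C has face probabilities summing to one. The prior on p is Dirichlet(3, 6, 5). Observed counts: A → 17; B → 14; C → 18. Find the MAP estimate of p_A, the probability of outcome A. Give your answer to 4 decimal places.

MAP estimate of p_A = 0.3167

The posterior is Dirichlet(αᵢ + nᵢ) = Dirichlet(20, 20, 23).
For a Dirichlet(a₁,…,a_K) with all aᵢ > 1, the mode has j-th component (aⱼ − 1)/(Σaᵢ − K).
Here Σaᵢ = 63 and K = 3, so p_A = (20 − 1)/(63 − 3) = 19/60 ≈ 0.3167.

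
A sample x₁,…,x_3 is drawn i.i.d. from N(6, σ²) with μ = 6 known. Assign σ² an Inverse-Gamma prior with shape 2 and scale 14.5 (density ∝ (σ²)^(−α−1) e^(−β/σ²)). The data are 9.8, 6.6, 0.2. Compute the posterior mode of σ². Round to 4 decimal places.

σ̂²_MAP = 8.6044

Sum of squared deviations about the known mean: SS = (9.8−6)² + (6.6−6)² + (0.2−6)² = 48.44.
The Normal likelihood contributes (σ²)^(−n/2) exp(−SS/(2σ²)), so the posterior is Inverse-Gamma(α + n/2, β + SS/2) = Inverse-Gamma(3.5, 38.72).
The mode of Inverse-Gamma(a, b) is b/(a+1) = 38.72/4.5 ≈ 8.6044.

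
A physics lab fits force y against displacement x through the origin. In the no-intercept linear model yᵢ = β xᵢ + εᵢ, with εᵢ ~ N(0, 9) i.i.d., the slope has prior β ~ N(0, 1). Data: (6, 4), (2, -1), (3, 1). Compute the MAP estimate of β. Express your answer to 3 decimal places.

log p(β | y) = −Σ(yᵢ − βxᵢ)²/(2·9) − β²/(2·1) + const.
Setting the derivative to zero: Σxᵢ(yᵢ − βxᵢ)/9 − β/1 = 0, so β = Σxᵢyᵢ / (Σxᵢ² + σ²/τ²).
Σxᵢyᵢ = 6·4 + 2·(-1) + 3·1 = 25; Σxᵢ² = 49; σ²/τ² = 9.
β̂_MAP = 25 / (49 + 9) = 25/58 ≈ 0.431.

β̂_MAP = 0.431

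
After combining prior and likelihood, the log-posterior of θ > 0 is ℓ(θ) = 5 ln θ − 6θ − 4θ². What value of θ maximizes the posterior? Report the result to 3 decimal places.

ℓ'(θ) = 5/θ − 6 − 8θ. Setting this to zero and multiplying by θ: 8θ² + 6θ − 5 = 0.
θ = (−6 + √(6² + 4·8·5)) / (2·8) = (−6 + √196) / 16 = (−6 + 14)/16 = 1/2.
ℓ''(θ) = −5/θ² − 8 < 0, confirming a maximum.

θ̂_MAP = 0.500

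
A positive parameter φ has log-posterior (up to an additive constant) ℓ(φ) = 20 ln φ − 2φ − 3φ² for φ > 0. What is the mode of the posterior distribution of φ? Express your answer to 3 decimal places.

φ̂_MAP = 1.667

ℓ'(φ) = 20/φ − 2 − 6φ. Setting this to zero and multiplying by φ: 6φ² + 2φ − 20 = 0.
φ = (−2 + √(2² + 4·6·20)) / (2·6) = (−2 + √484) / 12 = (−2 + 22)/12 = 5/3.
ℓ''(φ) = −20/φ² − 6 < 0, confirming a maximum.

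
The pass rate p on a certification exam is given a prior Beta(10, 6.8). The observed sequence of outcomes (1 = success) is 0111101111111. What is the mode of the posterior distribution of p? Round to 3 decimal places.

p̂_MAP = 0.719

Prior: Beta(10, 6.8).
Data: 11 successes in 13 trials (from the sequence). The binomial likelihood contributes p^11(1−p)^2, so the posterior is Beta(10+11, 6.8+2) = Beta(21, 8.8).
For Beta(a, b) with a, b > 1 the mode is (a−1)/(a+b−2) = 20/27.8 ≈ 0.719.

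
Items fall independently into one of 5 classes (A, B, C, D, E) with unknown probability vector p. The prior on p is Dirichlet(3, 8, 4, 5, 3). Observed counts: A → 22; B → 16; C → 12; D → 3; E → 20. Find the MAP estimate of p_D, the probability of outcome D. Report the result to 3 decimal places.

MAP estimate of p_D = 0.077

The posterior is Dirichlet(αᵢ + nᵢ) = Dirichlet(25, 24, 16, 8, 23).
For a Dirichlet(a₁,…,a_K) with all aᵢ > 1, the mode has j-th component (aⱼ − 1)/(Σaᵢ − K).
Here Σaᵢ = 96 and K = 5, so p_D = (8 − 1)/(96 − 5) = 7/91 ≈ 0.077.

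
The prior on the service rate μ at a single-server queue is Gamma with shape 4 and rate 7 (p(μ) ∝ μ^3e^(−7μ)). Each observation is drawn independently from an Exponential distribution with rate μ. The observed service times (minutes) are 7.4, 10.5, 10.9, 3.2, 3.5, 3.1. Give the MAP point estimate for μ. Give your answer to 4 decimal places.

μ̂_MAP = 0.1974

The Exponential(rate=μ) likelihood is ∝ μ^n e^(−μΣtᵢ). Here n = 6 and Σtᵢ = 7.4 + 10.5 + 10.9 + 3.2 + 3.5 + 3.1 = 38.6.
Posterior ∝ μ^3e^(−7μ) · μ^6e^(−38.6μ) = μ^9e^(−45.6μ), i.e. Gamma(10, 45.6).
Mode = (a−1)/b = 9/45.6 ≈ 0.1974.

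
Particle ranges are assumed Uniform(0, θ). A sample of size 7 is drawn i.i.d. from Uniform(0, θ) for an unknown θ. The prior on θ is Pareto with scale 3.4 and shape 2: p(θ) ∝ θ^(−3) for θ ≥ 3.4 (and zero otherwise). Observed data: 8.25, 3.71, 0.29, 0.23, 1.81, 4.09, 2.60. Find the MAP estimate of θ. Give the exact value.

θ̂_MAP = 8.25

The Uniform(0, θ) likelihood is θ^(−n) for θ ≥ max(xᵢ), zero otherwise. Here max(xᵢ) = 8.25.
Posterior ∝ θ^(−3) · θ^(−7) = θ^(−10) on θ ≥ max(3.4, 8.25) = 8.25.
This density is strictly decreasing in θ, so the posterior mode lies at the lower boundary of the support.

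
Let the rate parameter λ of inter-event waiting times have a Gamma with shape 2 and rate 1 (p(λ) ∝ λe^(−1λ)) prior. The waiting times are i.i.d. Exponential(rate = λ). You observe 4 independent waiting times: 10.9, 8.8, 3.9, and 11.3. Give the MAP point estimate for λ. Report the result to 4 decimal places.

λ̂_MAP = 0.1393

The Exponential(rate=λ) likelihood is ∝ λ^n e^(−λΣtᵢ). Here n = 4 and Σtᵢ = 10.9 + 8.8 + 3.9 + 11.3 = 34.9.
Posterior ∝ λe^(−1λ) · λ^4e^(−34.9λ) = λ^5e^(−35.9λ), i.e. Gamma(6, 35.9).
Mode = (a−1)/b = 5/35.9 ≈ 0.1393.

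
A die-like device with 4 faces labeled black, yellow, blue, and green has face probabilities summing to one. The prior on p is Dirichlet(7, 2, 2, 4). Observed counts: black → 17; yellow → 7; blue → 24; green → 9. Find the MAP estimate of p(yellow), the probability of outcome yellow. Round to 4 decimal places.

MAP estimate of p(yellow) = 0.1176

The posterior is Dirichlet(αᵢ + nᵢ) = Dirichlet(24, 9, 26, 13).
For a Dirichlet(a₁,…,a_K) with all aᵢ > 1, the mode has j-th component (aⱼ − 1)/(Σaᵢ − K).
Here Σaᵢ = 72 and K = 4, so p(yellow) = (9 − 1)/(72 − 4) = 8/68 ≈ 0.1176.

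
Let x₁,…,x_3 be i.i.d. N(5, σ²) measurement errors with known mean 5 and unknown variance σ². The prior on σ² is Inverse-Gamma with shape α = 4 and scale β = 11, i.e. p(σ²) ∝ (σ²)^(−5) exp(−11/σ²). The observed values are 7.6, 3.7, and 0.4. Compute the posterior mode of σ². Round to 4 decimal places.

Sum of squared deviations about the known mean: SS = (7.6−5)² + (3.7−5)² + (0.4−5)² = 29.61.
The Normal likelihood contributes (σ²)^(−n/2) exp(−SS/(2σ²)), so the posterior is Inverse-Gamma(α + n/2, β + SS/2) = Inverse-Gamma(5.5, 25.805).
The mode of Inverse-Gamma(a, b) is b/(a+1) = 25.805/6.5 ≈ 3.9700.

σ̂²_MAP = 3.9700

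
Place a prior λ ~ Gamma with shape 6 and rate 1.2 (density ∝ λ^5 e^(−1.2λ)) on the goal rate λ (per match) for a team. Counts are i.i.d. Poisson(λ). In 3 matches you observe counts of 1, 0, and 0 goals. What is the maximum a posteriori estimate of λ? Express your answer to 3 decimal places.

λ̂_MAP = 1.429

Σxᵢ = 1+0+0 = 1, with n = 3.
Posterior ∝ λ^5e^(−1.2λ) · λe^(−3λ) = λ^6e^(−4.2λ), i.e. Gamma(shape=7, rate=4.2).
The mode of a Gamma(a, b) with a ≥ 1 (shape–rate) is (a−1)/b = 6/4.2 ≈ 1.429.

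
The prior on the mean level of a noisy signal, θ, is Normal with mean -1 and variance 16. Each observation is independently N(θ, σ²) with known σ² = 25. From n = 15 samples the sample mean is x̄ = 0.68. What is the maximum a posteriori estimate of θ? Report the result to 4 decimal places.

n = 15, x̄ = 0.68.
For a Normal prior and Normal likelihood with known variance, the posterior is Normal; its mode equals its mean, the precision-weighted average.
Prior precision 1/σ₀² = 1/16 = 0.0625; data precision n/σ² = 15/25 = 0.6.
θ̂ = (0.0625·(-1) + 0.6·0.68) / (0.0625 + 0.6) = 0.3455/0.6625 = 691/1325 ≈ 0.5215.

θ̂_MAP = 0.5215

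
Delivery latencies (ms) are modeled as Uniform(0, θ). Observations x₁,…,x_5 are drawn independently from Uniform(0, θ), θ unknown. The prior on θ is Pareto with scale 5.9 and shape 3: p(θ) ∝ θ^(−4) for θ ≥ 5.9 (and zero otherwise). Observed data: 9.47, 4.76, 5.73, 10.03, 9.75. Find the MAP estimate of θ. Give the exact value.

The Uniform(0, θ) likelihood is θ^(−n) for θ ≥ max(xᵢ), zero otherwise. Here max(xᵢ) = 10.03.
Posterior ∝ θ^(−4) · θ^(−5) = θ^(−9) on θ ≥ max(5.9, 10.03) = 10.03.
This density is strictly decreasing in θ, so the posterior mode lies at the lower boundary of the support.

θ̂_MAP = 10.03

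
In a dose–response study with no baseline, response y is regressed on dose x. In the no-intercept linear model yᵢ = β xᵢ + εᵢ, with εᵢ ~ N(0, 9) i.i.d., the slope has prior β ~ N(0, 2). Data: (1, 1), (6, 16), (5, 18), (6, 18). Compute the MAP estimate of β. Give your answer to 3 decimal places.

log p(β | y) = −Σ(yᵢ − βxᵢ)²/(2·9) − β²/(2·2) + const.
Setting the derivative to zero: Σxᵢ(yᵢ − βxᵢ)/9 − β/2 = 0, so β = Σxᵢyᵢ / (Σxᵢ² + σ²/τ²).
Σxᵢyᵢ = 1·1 + 6·16 + 5·18 + 6·18 = 295; Σxᵢ² = 98; σ²/τ² = 4.5.
β̂_MAP = 295 / (98 + 4.5) = 295/102.5 ≈ 2.878.

β̂_MAP = 2.878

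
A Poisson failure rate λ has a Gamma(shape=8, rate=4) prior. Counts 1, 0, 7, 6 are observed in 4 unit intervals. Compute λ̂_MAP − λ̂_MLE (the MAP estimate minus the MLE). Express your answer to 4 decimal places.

Σxᵢ = 14. Posterior is Gamma(22, 8); MAP = (22−1)/8 = 21/8 ≈ 2.62500.
MLE = x̄ = 14/4 ≈ 3.50000.
Difference = 21/8 − 14/4 = -7/8 ≈ -0.8750.

MAP − MLE = -0.8750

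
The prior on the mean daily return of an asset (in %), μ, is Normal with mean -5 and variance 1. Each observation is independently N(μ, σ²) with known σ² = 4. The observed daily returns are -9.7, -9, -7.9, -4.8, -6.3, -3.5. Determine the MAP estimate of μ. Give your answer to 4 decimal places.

n = 6; x̄ = ((-9.7) + (-9) + (-7.9) + (-4.8) + (-6.3) + (-3.5))/6 = -41.2/6 = -103/15 ≈ -6.8667.
For a Normal prior and Normal likelihood with known variance, the posterior is Normal; its mode equals its mean, the precision-weighted average.
Prior precision 1/σ₀² = 1/1 = 1; data precision n/σ² = 6/4 = 1.5.
μ̂ = (1·(-5) + 1.5·(-103/15)) / (1 + 1.5) = (-15.3)/2.5 = -6.1200.

μ̂_MAP = -6.1200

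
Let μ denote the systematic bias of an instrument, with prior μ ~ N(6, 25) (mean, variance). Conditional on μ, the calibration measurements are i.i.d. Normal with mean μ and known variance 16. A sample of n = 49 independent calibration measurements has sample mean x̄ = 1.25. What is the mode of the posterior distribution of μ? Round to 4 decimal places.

μ̂_MAP = 1.3112

n = 49, x̄ = 1.25.
For a Normal prior and Normal likelihood with known variance, the posterior is Normal; its mode equals its mean, the precision-weighted average.
Prior precision 1/σ₀² = 1/25 = 0.04; data precision n/σ² = 49/16 = 3.0625.
μ̂ = (0.04·6 + 3.0625·1.25) / (0.04 + 3.0625) = 4.068125/3.1025 = 6509/4964 ≈ 1.3112.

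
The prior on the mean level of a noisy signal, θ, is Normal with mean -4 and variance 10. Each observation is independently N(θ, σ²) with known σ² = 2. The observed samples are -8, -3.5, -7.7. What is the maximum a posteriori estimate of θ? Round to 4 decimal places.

θ̂_MAP = -6.2500

n = 3; x̄ = ((-8) + (-3.5) + (-7.7))/3 = -19.2/3 = -6.4.
For a Normal prior and Normal likelihood with known variance, the posterior is Normal; its mode equals its mean, the precision-weighted average.
Prior precision 1/σ₀² = 1/10 = 0.1; data precision n/σ² = 3/2 = 1.5.
θ̂ = (0.1·(-4) + 1.5·(-6.4)) / (0.1 + 1.5) = (-10)/1.6 = -6.2500.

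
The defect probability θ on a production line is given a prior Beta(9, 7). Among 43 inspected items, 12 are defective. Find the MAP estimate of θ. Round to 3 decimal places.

Prior: Beta(9, 7).
Data: 12 successes in 43 trials. The binomial likelihood contributes θ^12(1−θ)^31, so the posterior is Beta(9+12, 7+31) = Beta(21, 38).
For Beta(a, b) with a, b > 1 the mode is (a−1)/(a+b−2) = 20/57 ≈ 0.351.

θ̂_MAP = 0.351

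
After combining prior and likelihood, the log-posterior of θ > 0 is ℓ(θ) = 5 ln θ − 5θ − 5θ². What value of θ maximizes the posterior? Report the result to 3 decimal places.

ℓ'(θ) = 5/θ − 5 − 10θ. Setting this to zero and multiplying by θ: 10θ² + 5θ − 5 = 0.
θ = (−5 + √(5² + 4·10·5)) / (2·10) = (−5 + √225) / 20 = (−5 + 15)/20 = 1/2.
ℓ''(θ) = −5/θ² − 10 < 0, confirming a maximum.

θ̂_MAP = 0.500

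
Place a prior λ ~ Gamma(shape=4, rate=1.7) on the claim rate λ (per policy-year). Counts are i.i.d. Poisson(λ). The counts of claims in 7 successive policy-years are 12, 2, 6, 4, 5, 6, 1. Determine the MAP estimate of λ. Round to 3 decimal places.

Σxᵢ = 12+2+6+4+5+6+1 = 36, with n = 7.
Posterior ∝ λ^3e^(−1.7λ) · λ^36e^(−7λ) = λ^39e^(−8.7λ), i.e. Gamma(shape=40, rate=8.7).
The mode of a Gamma(a, b) with a ≥ 1 (shape–rate) is (a−1)/b = 39/8.7 ≈ 4.483.

λ̂_MAP = 4.483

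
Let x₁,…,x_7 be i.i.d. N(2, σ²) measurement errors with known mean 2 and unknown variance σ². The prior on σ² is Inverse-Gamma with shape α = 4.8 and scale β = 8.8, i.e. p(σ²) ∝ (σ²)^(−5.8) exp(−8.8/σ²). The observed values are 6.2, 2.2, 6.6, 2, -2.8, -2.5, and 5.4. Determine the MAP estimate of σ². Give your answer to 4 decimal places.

Sum of squared deviations about the known mean: SS = (6.2−2)² + (2.2−2)² + (6.6−2)² + (2−2)² + (-2.8−2)² + (-2.5−2)² + (5.4−2)² = 93.69.
The Normal likelihood contributes (σ²)^(−n/2) exp(−SS/(2σ²)), so the posterior is Inverse-Gamma(α + n/2, β + SS/2) = Inverse-Gamma(8.3, 55.645).
The mode of Inverse-Gamma(a, b) is b/(a+1) = 55.645/9.3 ≈ 5.9833.

σ̂²_MAP = 5.9833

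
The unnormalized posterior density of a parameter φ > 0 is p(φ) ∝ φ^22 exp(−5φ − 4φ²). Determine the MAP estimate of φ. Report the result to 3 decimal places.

φ̂_MAP = 1.375

ℓ'(φ) = 22/φ − 5 − 8φ. Setting this to zero and multiplying by φ: 8φ² + 5φ − 22 = 0.
φ = (−5 + √(5² + 4·8·22)) / (2·8) = (−5 + √729) / 16 = (−5 + 27)/16 = 11/8.
ℓ''(φ) = −22/φ² − 8 < 0, confirming a maximum.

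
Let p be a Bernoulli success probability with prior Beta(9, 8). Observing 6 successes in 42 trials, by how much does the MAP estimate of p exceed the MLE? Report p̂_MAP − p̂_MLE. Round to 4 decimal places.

MAP − MLE = 0.1028

Posterior is Beta(15, 44); MAP = (15−1)/(59−2) = 14/57 ≈ 0.24561.
MLE ignores the prior: p̂_MLE = k/n = 6/42 ≈ 0.14286.
Difference = 14/57 − 6/42 = 41/399 ≈ 0.1028.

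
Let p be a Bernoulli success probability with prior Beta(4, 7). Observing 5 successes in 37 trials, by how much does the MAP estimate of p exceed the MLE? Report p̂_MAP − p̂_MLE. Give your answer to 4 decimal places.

Posterior is Beta(9, 39); MAP = (9−1)/(48−2) = 8/46 ≈ 0.17391.
MLE ignores the prior: p̂_MLE = k/n = 5/37 ≈ 0.13514.
Difference = 8/46 − 5/37 = 33/851 ≈ 0.0388.

MAP − MLE = 0.0388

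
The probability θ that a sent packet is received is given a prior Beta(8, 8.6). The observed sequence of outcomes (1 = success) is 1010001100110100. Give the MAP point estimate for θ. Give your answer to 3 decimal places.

Prior: Beta(8, 8.6).
Data: 7 successes in 16 trials (from the sequence). The binomial likelihood contributes θ^7(1−θ)^9, so the posterior is Beta(8+7, 8.6+9) = Beta(15, 17.6).
For Beta(a, b) with a, b > 1 the mode is (a−1)/(a+b−2) = 14/30.6 ≈ 0.458.

θ̂_MAP = 0.458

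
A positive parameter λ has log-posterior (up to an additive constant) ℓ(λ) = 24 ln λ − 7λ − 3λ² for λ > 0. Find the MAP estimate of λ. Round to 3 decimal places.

ℓ'(λ) = 24/λ − 7 − 6λ. Setting this to zero and multiplying by λ: 6λ² + 7λ − 24 = 0.
λ = (−7 + √(7² + 4·6·24)) / (2·6) = (−7 + √625) / 12 = (−7 + 25)/12 = 3/2.
ℓ''(λ) = −24/λ² − 6 < 0, confirming a maximum.

λ̂_MAP = 1.500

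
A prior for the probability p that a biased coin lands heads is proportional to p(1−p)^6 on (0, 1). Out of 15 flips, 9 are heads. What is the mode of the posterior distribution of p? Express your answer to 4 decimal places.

The prior density ∝ p(1−p)^6 is the kernel of Beta(2, 7).
Data: 9 successes in 15 trials. The binomial likelihood contributes p^9(1−p)^6, so the posterior is Beta(2+9, 7+6) = Beta(11, 13).
For Beta(a, b) with a, b > 1 the mode is (a−1)/(a+b−2) = 10/22 ≈ 0.4545.

p̂_MAP = 0.4545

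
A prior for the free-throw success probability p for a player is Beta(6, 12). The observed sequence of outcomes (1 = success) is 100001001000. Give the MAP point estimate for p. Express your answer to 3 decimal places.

Prior: Beta(6, 12).
Data: 3 successes in 12 trials (from the sequence). The binomial likelihood contributes p^3(1−p)^9, so the posterior is Beta(6+3, 12+9) = Beta(9, 21).
For Beta(a, b) with a, b > 1 the mode is (a−1)/(a+b−2) = 8/28 ≈ 0.286.

p̂_MAP = 0.286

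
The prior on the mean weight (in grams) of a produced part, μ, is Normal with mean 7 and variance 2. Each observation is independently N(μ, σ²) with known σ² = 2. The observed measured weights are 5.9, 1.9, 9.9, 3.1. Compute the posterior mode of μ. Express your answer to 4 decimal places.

n = 4; x̄ = (5.9 + 1.9 + 9.9 + 3.1)/4 = 20.8/4 = 5.2.
For a Normal prior and Normal likelihood with known variance, the posterior is Normal; its mode equals its mean, the precision-weighted average.
Prior precision 1/σ₀² = 1/2 = 0.5; data precision n/σ² = 4/2 = 2.
μ̂ = (0.5·7 + 2·5.2) / (0.5 + 2) = 13.9/2.5 = 5.5600.

μ̂_MAP = 5.5600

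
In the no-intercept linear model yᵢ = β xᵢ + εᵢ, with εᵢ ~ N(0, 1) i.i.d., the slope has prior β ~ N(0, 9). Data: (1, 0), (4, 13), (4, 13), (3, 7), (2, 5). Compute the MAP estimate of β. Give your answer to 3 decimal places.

log p(β | y) = −Σ(yᵢ − βxᵢ)²/(2·1) − β²/(2·9) + const.
Setting the derivative to zero: Σxᵢ(yᵢ − βxᵢ)/1 − β/9 = 0, so β = Σxᵢyᵢ / (Σxᵢ² + σ²/τ²).
Σxᵢyᵢ = 1·0 + 4·13 + 4·13 + 3·7 + 2·5 = 135; Σxᵢ² = 46; σ²/τ² = 1/9.
β̂_MAP = 135 / (46 + 1/9) = 135/(415/9) = 243/83 ≈ 2.928.

β̂_MAP = 2.928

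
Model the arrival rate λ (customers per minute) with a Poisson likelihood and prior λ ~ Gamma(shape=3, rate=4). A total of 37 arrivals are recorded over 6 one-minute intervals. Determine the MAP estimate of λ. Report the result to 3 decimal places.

λ̂_MAP = 3.900

Σxᵢ = 37, n = 6.
Posterior ∝ λ^2e^(−4λ) · λ^37e^(−6λ) = λ^39e^(−10λ), i.e. Gamma(shape=40, rate=10).
The mode of a Gamma(a, b) with a ≥ 1 (shape–rate) is (a−1)/b = 39/10 ≈ 3.900.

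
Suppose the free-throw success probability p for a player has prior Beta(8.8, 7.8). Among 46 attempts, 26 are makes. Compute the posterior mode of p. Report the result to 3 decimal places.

p̂_MAP = 0.558

Prior: Beta(8.8, 7.8).
Data: 26 successes in 46 trials. The binomial likelihood contributes p^26(1−p)^20, so the posterior is Beta(8.8+26, 7.8+20) = Beta(34.8, 27.8).
For Beta(a, b) with a, b > 1 the mode is (a−1)/(a+b−2) = 33.8/60.6 ≈ 0.558.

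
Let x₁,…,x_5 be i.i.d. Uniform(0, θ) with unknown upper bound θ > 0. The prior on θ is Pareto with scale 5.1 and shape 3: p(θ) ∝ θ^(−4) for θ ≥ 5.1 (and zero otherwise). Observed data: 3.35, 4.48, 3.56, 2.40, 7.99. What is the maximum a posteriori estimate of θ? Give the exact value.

The Uniform(0, θ) likelihood is θ^(−n) for θ ≥ max(xᵢ), zero otherwise. Here max(xᵢ) = 7.99.
Posterior ∝ θ^(−4) · θ^(−5) = θ^(−9) on θ ≥ max(5.1, 7.99) = 7.99.
This density is strictly decreasing in θ, so the posterior mode lies at the lower boundary of the support.

θ̂_MAP = 7.99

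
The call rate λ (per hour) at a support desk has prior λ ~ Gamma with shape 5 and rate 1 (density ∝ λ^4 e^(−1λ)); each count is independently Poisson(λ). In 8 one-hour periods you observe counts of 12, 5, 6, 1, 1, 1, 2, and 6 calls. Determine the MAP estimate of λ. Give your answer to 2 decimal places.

λ̂_MAP = 4.22

Σxᵢ = 12+5+6+1+1+1+2+6 = 34, with n = 8.
Posterior ∝ λ^4e^(−1λ) · λ^34e^(−8λ) = λ^38e^(−9λ), i.e. Gamma(shape=39, rate=9).
The mode of a Gamma(a, b) with a ≥ 1 (shape–rate) is (a−1)/b = 38/9 ≈ 4.22.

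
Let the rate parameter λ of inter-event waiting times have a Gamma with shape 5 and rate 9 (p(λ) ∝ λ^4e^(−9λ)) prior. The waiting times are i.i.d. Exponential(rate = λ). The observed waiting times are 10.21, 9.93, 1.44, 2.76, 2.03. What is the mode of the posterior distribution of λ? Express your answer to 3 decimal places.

The Exponential(rate=λ) likelihood is ∝ λ^n e^(−λΣtᵢ). Here n = 5 and Σtᵢ = 10.21 + 9.93 + 1.44 + 2.76 + 2.03 = 26.37.
Posterior ∝ λ^4e^(−9λ) · λ^5e^(−26.37λ) = λ^9e^(−35.37λ), i.e. Gamma(10, 35.37).
Mode = (a−1)/b = 9/35.37 ≈ 0.254.

λ̂_MAP = 0.254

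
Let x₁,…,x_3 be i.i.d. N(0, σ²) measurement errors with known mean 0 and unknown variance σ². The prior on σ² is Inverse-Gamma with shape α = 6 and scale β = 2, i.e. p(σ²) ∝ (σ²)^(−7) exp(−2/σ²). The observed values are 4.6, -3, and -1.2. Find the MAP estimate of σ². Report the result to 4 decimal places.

σ̂²_MAP = 2.0941

Sum of squared deviations about the known mean: SS = (4.6−0)² + (-3−0)² + (-1.2−0)² = 31.6.
The Normal likelihood contributes (σ²)^(−n/2) exp(−SS/(2σ²)), so the posterior is Inverse-Gamma(α + n/2, β + SS/2) = Inverse-Gamma(7.5, 17.8).
The mode of Inverse-Gamma(a, b) is b/(a+1) = 17.8/8.5 ≈ 2.0941.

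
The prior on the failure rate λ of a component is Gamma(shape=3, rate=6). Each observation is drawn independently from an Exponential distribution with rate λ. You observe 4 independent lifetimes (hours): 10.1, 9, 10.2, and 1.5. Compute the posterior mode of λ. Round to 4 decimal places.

λ̂_MAP = 0.1630

The Exponential(rate=λ) likelihood is ∝ λ^n e^(−λΣtᵢ). Here n = 4 and Σtᵢ = 10.1 + 9 + 10.2 + 1.5 = 30.8.
Posterior ∝ λ^2e^(−6λ) · λ^4e^(−30.8λ) = λ^6e^(−36.8λ), i.e. Gamma(7, 36.8).
Mode = (a−1)/b = 6/36.8 ≈ 0.1630.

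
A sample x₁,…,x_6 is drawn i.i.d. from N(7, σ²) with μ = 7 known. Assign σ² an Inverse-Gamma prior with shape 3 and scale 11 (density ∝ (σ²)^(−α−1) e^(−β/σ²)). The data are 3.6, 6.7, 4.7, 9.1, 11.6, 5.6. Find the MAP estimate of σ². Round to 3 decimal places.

σ̂²_MAP = 4.748

Sum of squared deviations about the known mean: SS = (3.6−7)² + (6.7−7)² + (4.7−7)² + (9.1−7)² + (11.6−7)² + (5.6−7)² = 44.47.
The Normal likelihood contributes (σ²)^(−n/2) exp(−SS/(2σ²)), so the posterior is Inverse-Gamma(α + n/2, β + SS/2) = Inverse-Gamma(6, 33.235).
The mode of Inverse-Gamma(a, b) is b/(a+1) = 33.235/7 ≈ 4.748.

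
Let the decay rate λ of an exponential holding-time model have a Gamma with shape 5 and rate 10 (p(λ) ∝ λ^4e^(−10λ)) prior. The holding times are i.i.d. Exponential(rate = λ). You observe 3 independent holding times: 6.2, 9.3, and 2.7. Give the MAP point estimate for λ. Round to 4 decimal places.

λ̂_MAP = 0.2482

The Exponential(rate=λ) likelihood is ∝ λ^n e^(−λΣtᵢ). Here n = 3 and Σtᵢ = 6.2 + 9.3 + 2.7 = 18.2.
Posterior ∝ λ^4e^(−10λ) · λ^3e^(−18.2λ) = λ^7e^(−28.2λ), i.e. Gamma(8, 28.2).
Mode = (a−1)/b = 7/28.2 ≈ 0.2482.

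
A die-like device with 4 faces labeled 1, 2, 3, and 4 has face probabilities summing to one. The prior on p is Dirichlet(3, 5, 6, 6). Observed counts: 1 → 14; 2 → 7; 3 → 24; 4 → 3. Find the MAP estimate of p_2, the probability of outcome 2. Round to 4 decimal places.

The posterior is Dirichlet(αᵢ + nᵢ) = Dirichlet(17, 12, 30, 9).
For a Dirichlet(a₁,…,a_K) with all aᵢ > 1, the mode has j-th component (aⱼ − 1)/(Σaᵢ − K).
Here Σaᵢ = 68 and K = 4, so p_2 = (12 − 1)/(68 − 4) = 11/64 ≈ 0.1719.

MAP estimate: 0.1719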